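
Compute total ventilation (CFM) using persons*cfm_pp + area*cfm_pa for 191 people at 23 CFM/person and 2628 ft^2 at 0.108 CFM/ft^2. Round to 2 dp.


Total = 191*23 + 2628*0.108 = 4676.82 CFM

4676.82 CFM


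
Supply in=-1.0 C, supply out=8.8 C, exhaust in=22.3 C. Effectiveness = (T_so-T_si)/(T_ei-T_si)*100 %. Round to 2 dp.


eff = (8.8-(-1.0))/(22.3-(-1.0))*100 = 42.06 %

42.06 %


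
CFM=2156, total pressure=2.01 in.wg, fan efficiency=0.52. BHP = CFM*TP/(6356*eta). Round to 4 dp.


BHP = 2156 * 2.01 / (6356 * 0.52) = 1.3112 hp

1.3112 hp


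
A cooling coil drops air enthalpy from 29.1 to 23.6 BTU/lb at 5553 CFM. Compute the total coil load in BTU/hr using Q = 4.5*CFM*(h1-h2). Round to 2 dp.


Q = 4.5 * 5553 * (29.1 - 23.6) = 137436.75 BTU/hr

137436.75 BTU/hr


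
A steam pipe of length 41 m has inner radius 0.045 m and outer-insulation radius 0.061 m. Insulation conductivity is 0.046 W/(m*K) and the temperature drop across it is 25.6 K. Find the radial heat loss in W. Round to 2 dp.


Q = 2*pi*0.046*41*25.6/ln(0.061/0.045) = 997.21 W

997.21 W


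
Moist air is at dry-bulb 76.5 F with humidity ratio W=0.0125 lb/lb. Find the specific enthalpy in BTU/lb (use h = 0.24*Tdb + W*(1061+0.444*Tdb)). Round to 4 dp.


h = 0.24*76.5 + 0.0125*(1061+0.444*76.5) = 32.0471 BTU/lb

32.0471 BTU/lb


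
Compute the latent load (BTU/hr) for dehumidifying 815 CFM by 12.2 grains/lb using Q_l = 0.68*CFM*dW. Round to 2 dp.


Q = 0.68 * 815 * 12.2 = 6761.24 BTU/hr

6761.24 BTU/hr


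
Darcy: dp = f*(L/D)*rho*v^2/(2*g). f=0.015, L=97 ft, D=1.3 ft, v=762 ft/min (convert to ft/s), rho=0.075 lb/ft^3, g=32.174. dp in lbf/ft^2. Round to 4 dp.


v_fps = 762/60 = 12.7 ft/s
dp = 0.015*(97/1.3)*0.075*12.7^2/(2*32.174) = 0.2104 lbf/ft^2

0.2104 lbf/ft^2


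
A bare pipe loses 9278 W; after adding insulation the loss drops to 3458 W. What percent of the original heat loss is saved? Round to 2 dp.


Savings = ((9278-3458)/9278)*100 = 62.73 %

62.73 %


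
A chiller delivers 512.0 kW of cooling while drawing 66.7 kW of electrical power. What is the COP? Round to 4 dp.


COP = 512.0 / 66.7 = 7.6762

7.6762


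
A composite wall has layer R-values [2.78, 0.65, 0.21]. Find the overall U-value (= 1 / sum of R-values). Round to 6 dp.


R_total = 2.78 + 0.65 + 0.21 = 3.64
U = 1/3.64 = 0.274725

0.274725


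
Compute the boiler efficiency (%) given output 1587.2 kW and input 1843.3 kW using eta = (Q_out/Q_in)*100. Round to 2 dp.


eta = (1587.2/1843.3)*100 = 86.11 %

86.11 %


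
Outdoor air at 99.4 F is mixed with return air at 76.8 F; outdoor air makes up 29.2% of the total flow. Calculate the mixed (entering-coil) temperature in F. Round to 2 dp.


T_mix = 76.8 + (29.2/100)*(99.4-76.8) = 83.40 F

83.40 F


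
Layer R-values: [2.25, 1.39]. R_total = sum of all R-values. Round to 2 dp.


R_total = 2.25 + 1.39 = 3.64

3.64


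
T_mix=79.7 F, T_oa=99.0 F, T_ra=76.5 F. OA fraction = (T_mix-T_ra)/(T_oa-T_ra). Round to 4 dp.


frac = (79.7 - 76.5) / (99.0 - 76.5) = 0.1422

0.1422


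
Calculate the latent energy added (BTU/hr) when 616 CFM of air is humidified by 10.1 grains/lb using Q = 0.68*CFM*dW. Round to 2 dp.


Q = 0.68 * 616 * 10.1 = 4230.69 BTU/hr

4230.69 BTU/hr


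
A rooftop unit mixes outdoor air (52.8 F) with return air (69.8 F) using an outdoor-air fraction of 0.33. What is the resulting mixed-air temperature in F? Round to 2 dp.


T_mix = 0.33*52.8 + 0.67*69.8 = 64.19 F

64.19 F


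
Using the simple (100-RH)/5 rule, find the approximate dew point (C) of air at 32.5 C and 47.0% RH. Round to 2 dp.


Td = 32.5 - (100-47.0)/5 = 21.90 C

21.90 C


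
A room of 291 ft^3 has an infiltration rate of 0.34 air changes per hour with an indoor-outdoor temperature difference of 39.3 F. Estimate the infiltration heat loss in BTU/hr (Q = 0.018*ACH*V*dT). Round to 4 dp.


Q = 0.018 * 0.34 * 291 * 39.3 = 69.9902 BTU/hr

69.9902 BTU/hr


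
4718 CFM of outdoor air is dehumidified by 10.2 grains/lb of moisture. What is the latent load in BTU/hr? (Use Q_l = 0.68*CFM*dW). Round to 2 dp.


Q = 0.68 * 4718 * 10.2 = 32724.05 BTU/hr

32724.05 BTU/hr


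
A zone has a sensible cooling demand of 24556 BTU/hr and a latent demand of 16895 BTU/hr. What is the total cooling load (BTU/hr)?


Qt = 24556 + 16895 = 41451 BTU/hr

41451 BTU/hr


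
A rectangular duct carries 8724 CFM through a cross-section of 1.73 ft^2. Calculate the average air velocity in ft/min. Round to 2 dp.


V = 8724 / 1.73 = 5042.77 ft/min

5042.77 ft/min


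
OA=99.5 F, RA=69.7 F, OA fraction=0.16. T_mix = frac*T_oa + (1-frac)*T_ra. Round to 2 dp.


T_mix = 0.16*99.5 + 0.84*69.7 = 74.47 F

74.47 F


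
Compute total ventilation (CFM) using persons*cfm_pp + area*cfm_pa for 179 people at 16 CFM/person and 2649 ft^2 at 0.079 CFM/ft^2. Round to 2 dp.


Total = 179*16 + 2649*0.079 = 3073.27 CFM

3073.27 CFM


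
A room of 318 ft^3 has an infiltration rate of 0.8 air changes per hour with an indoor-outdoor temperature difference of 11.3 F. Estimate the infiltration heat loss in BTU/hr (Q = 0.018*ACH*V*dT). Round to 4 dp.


Q = 0.018 * 0.8 * 318 * 11.3 = 51.7450 BTU/hr

51.7450 BTU/hr


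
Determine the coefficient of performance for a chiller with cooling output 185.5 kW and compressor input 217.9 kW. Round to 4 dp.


COP = 185.5 / 217.9 = 0.8513

0.8513


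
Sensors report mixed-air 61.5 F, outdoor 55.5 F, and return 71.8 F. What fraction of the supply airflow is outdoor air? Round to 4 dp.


frac = (61.5 - 71.8) / (55.5 - 71.8) = 0.6319

0.6319


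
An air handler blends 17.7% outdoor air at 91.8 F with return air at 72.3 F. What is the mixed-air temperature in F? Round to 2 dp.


T_mix = 72.3 + (17.7/100)*(91.8-72.3) = 75.75 F

75.75 F


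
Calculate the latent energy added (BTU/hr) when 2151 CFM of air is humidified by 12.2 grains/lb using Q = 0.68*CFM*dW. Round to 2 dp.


Q = 0.68 * 2151 * 12.2 = 17844.70 BTU/hr

17844.70 BTU/hr


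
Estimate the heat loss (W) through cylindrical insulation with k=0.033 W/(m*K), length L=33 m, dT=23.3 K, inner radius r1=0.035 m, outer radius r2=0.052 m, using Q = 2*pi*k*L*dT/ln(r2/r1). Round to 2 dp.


Q = 2*pi*0.033*33*23.3/ln(0.052/0.035) = 402.70 W

402.70 W


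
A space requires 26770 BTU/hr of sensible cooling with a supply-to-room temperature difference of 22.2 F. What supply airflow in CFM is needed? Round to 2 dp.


CFM = 26770 / (1.08 * 22.2) = 1116.53

1116.53 CFM


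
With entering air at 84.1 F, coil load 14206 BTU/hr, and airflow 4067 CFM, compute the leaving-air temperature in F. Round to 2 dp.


dT = 14206/(1.08*4067) = 3.2343
T_leave = 84.1 - 3.2343 = 80.87 F

80.87 F


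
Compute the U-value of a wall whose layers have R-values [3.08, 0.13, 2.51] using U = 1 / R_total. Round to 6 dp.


R_total = 3.08 + 0.13 + 2.51 = 5.72
U = 1/5.72 = 0.174825

0.174825


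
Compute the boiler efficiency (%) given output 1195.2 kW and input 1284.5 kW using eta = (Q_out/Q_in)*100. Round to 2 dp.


eta = (1195.2/1284.5)*100 = 93.05 %

93.05 %


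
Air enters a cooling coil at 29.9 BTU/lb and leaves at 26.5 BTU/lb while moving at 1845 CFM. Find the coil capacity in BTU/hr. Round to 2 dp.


Q = 4.5 * 1845 * (29.9 - 26.5) = 28228.50 BTU/hr

28228.50 BTU/hr


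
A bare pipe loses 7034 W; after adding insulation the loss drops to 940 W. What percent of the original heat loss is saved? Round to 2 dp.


Savings = ((7034-940)/7034)*100 = 86.64 %

86.64 %


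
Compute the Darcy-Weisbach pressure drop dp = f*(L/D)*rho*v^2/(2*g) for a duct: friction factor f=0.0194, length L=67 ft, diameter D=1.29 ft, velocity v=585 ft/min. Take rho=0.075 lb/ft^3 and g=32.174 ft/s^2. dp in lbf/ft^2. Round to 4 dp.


v_fps = 585/60 = 9.75 ft/s
dp = 0.0194*(67/1.29)*0.075*9.75^2/(2*32.174) = 0.1116 lbf/ft^2

0.1116 lbf/ft^2


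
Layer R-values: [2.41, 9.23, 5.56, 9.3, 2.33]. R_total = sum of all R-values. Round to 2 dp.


R_total = 2.41 + 9.23 + 5.56 + 9.3 + 2.33 = 28.83

28.83


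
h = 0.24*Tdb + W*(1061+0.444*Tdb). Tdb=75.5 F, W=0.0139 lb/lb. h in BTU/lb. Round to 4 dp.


h = 0.24*75.5 + 0.0139*(1061+0.444*75.5) = 33.3339 BTU/lb

33.3339 BTU/lb


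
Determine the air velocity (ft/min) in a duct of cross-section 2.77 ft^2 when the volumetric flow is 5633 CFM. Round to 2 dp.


V = 5633 / 2.77 = 2033.57 ft/min

2033.57 ft/min


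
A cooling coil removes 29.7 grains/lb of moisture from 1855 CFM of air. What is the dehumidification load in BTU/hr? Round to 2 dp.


Q = 0.68 * 1855 * 29.7 = 37463.58 BTU/hr

37463.58 BTU/hr


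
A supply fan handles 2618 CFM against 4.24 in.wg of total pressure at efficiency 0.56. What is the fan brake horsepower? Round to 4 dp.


BHP = 2618 * 4.24 / (6356 * 0.56) = 3.1186 hp

3.1186 hp


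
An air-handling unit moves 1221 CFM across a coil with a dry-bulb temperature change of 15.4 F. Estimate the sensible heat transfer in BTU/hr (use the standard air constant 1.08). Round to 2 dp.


Q = 1.08 * 1221 * 15.4 = 20307.67 BTU/hr

20307.67 BTU/hr


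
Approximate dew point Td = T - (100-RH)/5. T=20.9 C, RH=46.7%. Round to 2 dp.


Td = 20.9 - (100-46.7)/5 = 10.24 C

10.24 C


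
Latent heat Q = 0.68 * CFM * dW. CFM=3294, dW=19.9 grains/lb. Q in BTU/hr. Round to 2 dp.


Q = 0.68 * 3294 * 19.9 = 44574.41 BTU/hr

44574.41 BTU/hr


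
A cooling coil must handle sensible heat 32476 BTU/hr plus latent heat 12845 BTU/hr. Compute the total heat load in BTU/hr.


Qt = 32476 + 12845 = 45321 BTU/hr

45321 BTU/hr


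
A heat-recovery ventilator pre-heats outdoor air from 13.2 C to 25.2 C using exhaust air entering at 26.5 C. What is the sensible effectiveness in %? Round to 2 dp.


eff = (25.2-13.2)/(26.5-13.2)*100 = 90.23 %

90.23 %


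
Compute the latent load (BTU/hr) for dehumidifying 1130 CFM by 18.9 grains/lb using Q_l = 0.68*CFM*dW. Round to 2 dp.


Q = 0.68 * 1130 * 18.9 = 14522.76 BTU/hr

14522.76 BTU/hr


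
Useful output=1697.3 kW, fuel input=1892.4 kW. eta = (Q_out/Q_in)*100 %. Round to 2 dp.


eta = (1697.3/1892.4)*100 = 89.69 %

89.69 %


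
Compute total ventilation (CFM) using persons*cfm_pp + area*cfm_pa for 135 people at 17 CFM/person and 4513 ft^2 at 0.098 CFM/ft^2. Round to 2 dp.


Total = 135*17 + 4513*0.098 = 2737.27 CFM

2737.27 CFM


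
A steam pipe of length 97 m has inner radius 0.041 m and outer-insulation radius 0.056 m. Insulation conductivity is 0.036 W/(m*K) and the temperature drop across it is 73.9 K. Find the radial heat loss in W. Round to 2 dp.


Q = 2*pi*0.036*97*73.9/ln(0.056/0.041) = 5200.57 W

5200.57 W


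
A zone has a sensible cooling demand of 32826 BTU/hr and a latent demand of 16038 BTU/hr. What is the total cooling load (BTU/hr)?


Qt = 32826 + 16038 = 48864 BTU/hr

48864 BTU/hr


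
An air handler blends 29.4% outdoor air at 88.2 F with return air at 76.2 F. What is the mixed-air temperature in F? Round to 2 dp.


T_mix = 76.2 + (29.4/100)*(88.2-76.2) = 79.73 F

79.73 F


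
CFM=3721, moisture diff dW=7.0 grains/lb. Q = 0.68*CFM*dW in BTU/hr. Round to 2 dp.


Q = 0.68 * 3721 * 7.0 = 17711.96 BTU/hr

17711.96 BTU/hr


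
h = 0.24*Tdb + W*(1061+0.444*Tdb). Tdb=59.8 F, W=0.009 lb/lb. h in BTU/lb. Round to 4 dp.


h = 0.24*59.8 + 0.009*(1061+0.444*59.8) = 24.1400 BTU/lb

24.1400 BTU/lb


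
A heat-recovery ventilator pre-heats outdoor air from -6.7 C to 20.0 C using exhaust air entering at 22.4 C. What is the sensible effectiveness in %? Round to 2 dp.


eff = (20.0-(-6.7))/(22.4-(-6.7))*100 = 91.75 %

91.75 %


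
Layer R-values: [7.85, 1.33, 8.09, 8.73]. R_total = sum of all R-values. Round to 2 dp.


R_total = 7.85 + 1.33 + 8.09 + 8.73 = 26.00

26.00


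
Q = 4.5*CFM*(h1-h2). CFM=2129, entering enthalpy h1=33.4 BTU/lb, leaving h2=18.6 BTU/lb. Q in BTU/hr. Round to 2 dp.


Q = 4.5 * 2129 * (33.4 - 18.6) = 141791.40 BTU/hr

141791.40 BTU/hr


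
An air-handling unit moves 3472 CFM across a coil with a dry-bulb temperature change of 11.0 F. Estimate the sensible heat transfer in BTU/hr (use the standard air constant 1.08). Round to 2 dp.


Q = 1.08 * 3472 * 11.0 = 41247.36 BTU/hr

41247.36 BTU/hr


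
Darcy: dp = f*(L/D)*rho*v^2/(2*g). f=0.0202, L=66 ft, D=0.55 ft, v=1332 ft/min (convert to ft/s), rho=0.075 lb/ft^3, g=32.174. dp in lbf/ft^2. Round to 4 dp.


v_fps = 1332/60 = 22.2 ft/s
dp = 0.0202*(66/0.55)*0.075*22.2^2/(2*32.174) = 1.3924 lbf/ft^2

1.3924 lbf/ft^2


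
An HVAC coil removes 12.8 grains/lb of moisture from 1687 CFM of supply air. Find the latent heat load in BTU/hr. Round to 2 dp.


Q = 0.68 * 1687 * 12.8 = 14683.65 BTU/hr

14683.65 BTU/hr


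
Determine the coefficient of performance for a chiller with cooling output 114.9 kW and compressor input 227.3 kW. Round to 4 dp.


COP = 114.9 / 227.3 = 0.5055

0.5055


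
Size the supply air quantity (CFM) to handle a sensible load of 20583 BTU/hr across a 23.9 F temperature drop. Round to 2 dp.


CFM = 20583 / (1.08 * 23.9) = 797.42

797.42 CFM


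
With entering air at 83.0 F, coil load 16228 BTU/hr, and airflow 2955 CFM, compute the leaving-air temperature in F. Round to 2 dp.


dT = 16228/(1.08*2955) = 5.0849
T_leave = 83.0 - 5.0849 = 77.92 F

77.92 F


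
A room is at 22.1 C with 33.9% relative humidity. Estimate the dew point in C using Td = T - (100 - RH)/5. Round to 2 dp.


Td = 22.1 - (100-33.9)/5 = 8.88 C

8.88 C


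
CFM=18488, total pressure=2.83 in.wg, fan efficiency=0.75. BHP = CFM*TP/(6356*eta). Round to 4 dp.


BHP = 18488 * 2.83 / (6356 * 0.75) = 10.9757 hp

10.9757 hp


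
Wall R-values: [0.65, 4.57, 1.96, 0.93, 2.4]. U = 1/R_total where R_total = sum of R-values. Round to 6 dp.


R_total = 0.65 + 4.57 + 1.96 + 0.93 + 2.4 = 10.51
U = 1/10.51 = 0.095147

0.095147


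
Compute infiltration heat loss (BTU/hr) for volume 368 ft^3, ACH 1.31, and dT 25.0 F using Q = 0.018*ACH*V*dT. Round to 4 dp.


Q = 0.018 * 1.31 * 368 * 25.0 = 216.9360 BTU/hr

216.9360 BTU/hr


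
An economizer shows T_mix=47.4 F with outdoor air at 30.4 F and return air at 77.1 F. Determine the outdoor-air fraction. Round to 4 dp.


frac = (47.4 - 77.1) / (30.4 - 77.1) = 0.6360

0.6360


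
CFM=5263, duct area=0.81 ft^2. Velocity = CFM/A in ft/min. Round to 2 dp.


V = 5263 / 0.81 = 6497.53 ft/min

6497.53 ft/min


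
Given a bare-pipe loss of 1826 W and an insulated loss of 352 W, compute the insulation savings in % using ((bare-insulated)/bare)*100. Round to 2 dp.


Savings = ((1826-352)/1826)*100 = 80.72 %

80.72 %


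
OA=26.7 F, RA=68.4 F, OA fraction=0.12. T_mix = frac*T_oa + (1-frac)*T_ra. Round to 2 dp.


T_mix = 0.12*26.7 + 0.88*68.4 = 63.40 F

63.40 F


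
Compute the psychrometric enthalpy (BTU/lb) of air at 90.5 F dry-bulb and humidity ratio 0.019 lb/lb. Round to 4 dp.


h = 0.24*90.5 + 0.019*(1061+0.444*90.5) = 42.6425 BTU/lb

42.6425 BTU/lb


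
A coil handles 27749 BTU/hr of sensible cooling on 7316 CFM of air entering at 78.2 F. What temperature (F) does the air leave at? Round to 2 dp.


dT = 27749/(1.08*7316) = 3.5120
T_leave = 78.2 - 3.5120 = 74.69 F

74.69 F


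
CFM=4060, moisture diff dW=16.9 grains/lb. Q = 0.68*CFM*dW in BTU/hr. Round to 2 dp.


Q = 0.68 * 4060 * 16.9 = 46657.52 BTU/hr

46657.52 BTU/hr


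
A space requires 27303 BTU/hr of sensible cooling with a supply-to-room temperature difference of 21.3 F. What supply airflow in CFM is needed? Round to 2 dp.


CFM = 27303 / (1.08 * 21.3) = 1186.88

1186.88 CFM


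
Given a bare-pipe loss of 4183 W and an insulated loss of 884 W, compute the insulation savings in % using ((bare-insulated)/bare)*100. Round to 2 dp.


Savings = ((4183-884)/4183)*100 = 78.87 %

78.87 %


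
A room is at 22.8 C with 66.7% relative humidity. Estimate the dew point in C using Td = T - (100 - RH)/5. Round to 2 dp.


Td = 22.8 - (100-66.7)/5 = 16.14 C

16.14 C


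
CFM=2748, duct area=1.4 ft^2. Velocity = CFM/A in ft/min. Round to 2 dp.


V = 2748 / 1.4 = 1962.86 ft/min

1962.86 ft/min


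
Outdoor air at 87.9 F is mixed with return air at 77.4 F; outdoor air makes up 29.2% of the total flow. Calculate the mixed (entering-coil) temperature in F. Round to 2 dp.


T_mix = 77.4 + (29.2/100)*(87.9-77.4) = 80.47 F

80.47 F


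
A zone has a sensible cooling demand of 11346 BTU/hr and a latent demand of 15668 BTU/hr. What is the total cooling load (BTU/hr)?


Qt = 11346 + 15668 = 27014 BTU/hr

27014 BTU/hr


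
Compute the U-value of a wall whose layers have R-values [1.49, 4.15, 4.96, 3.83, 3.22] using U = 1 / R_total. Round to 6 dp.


R_total = 1.49 + 4.15 + 4.96 + 3.83 + 3.22 = 17.65
U = 1/17.65 = 0.056657

0.056657


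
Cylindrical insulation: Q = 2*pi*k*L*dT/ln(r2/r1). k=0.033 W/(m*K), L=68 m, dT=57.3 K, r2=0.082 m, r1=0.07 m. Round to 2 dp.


Q = 2*pi*0.033*68*57.3/ln(0.082/0.07) = 5106.05 W

5106.05 W


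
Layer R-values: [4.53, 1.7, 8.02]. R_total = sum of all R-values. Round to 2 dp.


R_total = 4.53 + 1.7 + 8.02 = 14.25

14.25


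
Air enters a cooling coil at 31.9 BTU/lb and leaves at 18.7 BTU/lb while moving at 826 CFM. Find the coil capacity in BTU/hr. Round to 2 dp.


Q = 4.5 * 826 * (31.9 - 18.7) = 49064.40 BTU/hr

49064.40 BTU/hr


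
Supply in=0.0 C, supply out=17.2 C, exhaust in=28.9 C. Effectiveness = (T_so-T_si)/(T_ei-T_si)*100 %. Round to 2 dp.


eff = (17.2-0.0)/(28.9-0.0)*100 = 59.52 %

59.52 %


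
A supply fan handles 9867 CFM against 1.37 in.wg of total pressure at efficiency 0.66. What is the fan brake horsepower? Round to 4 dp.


BHP = 9867 * 1.37 / (6356 * 0.66) = 3.2224 hp

3.2224 hp


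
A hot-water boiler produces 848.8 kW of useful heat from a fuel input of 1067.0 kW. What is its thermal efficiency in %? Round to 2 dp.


eta = (848.8/1067.0)*100 = 79.55 %

79.55 %


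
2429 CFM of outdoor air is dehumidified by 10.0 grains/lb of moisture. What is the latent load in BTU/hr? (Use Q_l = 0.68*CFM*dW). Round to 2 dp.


Q = 0.68 * 2429 * 10.0 = 16517.20 BTU/hr

16517.20 BTU/hr


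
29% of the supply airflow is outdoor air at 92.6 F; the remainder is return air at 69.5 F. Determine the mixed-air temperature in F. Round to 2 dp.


T_mix = 0.29*92.6 + 0.71*69.5 = 76.20 F

76.20 F


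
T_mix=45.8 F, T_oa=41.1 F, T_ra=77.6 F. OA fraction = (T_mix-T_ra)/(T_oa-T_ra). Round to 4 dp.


frac = (45.8 - 77.6) / (41.1 - 77.6) = 0.8712

0.8712


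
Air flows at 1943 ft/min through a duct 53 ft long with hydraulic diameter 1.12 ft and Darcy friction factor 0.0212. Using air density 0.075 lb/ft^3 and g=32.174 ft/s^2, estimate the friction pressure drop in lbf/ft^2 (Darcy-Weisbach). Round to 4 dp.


v_fps = 1943/60 = 32.3833 ft/s
dp = 0.0212*(53/1.12)*0.075*32.3833^2/(2*32.174) = 1.2262 lbf/ft^2

1.2262 lbf/ft^2


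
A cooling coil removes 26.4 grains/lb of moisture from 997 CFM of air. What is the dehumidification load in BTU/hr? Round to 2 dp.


Q = 0.68 * 997 * 26.4 = 17898.14 BTU/hr

17898.14 BTU/hr


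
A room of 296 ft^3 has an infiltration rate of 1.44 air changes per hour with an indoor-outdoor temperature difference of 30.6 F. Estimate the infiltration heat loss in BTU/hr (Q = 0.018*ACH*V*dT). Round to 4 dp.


Q = 0.018 * 1.44 * 296 * 30.6 = 234.7730 BTU/hr

234.7730 BTU/hr


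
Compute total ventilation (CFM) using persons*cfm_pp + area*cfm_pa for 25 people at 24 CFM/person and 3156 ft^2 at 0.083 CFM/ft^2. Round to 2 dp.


Total = 25*24 + 3156*0.083 = 861.95 CFM

861.95 CFM


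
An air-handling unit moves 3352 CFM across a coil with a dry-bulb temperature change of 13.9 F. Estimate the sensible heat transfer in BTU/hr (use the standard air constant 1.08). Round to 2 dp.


Q = 1.08 * 3352 * 13.9 = 50320.22 BTU/hr

50320.22 BTU/hr


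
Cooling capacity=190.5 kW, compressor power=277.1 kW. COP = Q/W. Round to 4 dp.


COP = 190.5 / 277.1 = 0.6875

0.6875


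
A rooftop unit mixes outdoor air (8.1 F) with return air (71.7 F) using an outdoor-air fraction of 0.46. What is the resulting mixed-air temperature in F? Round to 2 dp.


T_mix = 0.46*8.1 + 0.54*71.7 = 42.44 F

42.44 F


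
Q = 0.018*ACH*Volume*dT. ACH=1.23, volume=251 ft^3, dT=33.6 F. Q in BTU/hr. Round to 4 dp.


Q = 0.018 * 1.23 * 251 * 33.6 = 186.7199 BTU/hr

186.7199 BTU/hr


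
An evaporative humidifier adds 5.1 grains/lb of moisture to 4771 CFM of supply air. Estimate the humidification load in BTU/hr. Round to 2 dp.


Q = 0.68 * 4771 * 5.1 = 16545.83 BTU/hr

16545.83 BTU/hr


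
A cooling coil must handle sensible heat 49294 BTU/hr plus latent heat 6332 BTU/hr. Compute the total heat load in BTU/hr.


Qt = 49294 + 6332 = 55626 BTU/hr

55626 BTU/hr


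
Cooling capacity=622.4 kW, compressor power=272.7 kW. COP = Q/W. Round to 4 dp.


COP = 622.4 / 272.7 = 2.2824

2.2824


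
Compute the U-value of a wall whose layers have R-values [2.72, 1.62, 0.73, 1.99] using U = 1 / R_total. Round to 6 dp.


R_total = 2.72 + 1.62 + 0.73 + 1.99 = 7.06
U = 1/7.06 = 0.141643

0.141643


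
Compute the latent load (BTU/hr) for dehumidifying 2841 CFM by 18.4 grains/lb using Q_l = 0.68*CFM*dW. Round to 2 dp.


Q = 0.68 * 2841 * 18.4 = 35546.59 BTU/hr

35546.59 BTU/hr


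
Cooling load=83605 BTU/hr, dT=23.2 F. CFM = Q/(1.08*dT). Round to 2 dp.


CFM = 83605 / (1.08 * 23.2) = 3336.73

3336.73 CFM


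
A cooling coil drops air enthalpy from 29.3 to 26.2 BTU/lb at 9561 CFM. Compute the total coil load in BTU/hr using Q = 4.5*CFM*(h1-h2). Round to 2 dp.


Q = 4.5 * 9561 * (29.3 - 26.2) = 133375.95 BTU/hr

133375.95 BTU/hr


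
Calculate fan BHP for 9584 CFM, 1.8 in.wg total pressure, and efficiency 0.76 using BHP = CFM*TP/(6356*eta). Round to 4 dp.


BHP = 9584 * 1.8 / (6356 * 0.76) = 3.5713 hp

3.5713 hp


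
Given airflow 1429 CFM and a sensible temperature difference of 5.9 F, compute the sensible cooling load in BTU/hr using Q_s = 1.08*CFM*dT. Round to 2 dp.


Q = 1.08 * 1429 * 5.9 = 9105.59 BTU/hr

9105.59 BTU/hr


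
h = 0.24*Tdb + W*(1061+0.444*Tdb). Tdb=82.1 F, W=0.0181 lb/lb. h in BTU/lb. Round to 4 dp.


h = 0.24*82.1 + 0.0181*(1061+0.444*82.1) = 39.5679 BTU/lb

39.5679 BTU/lb


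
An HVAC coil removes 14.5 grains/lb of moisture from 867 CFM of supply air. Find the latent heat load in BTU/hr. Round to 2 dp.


Q = 0.68 * 867 * 14.5 = 8548.62 BTU/hr

8548.62 BTU/hr


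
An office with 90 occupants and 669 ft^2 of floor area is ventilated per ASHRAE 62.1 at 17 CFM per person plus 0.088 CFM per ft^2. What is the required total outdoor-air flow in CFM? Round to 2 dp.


Total = 90*17 + 669*0.088 = 1588.87 CFM

1588.87 CFM


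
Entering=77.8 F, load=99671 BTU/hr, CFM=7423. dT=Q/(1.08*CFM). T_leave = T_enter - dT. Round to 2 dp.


dT = 99671/(1.08*7423) = 12.4327
T_leave = 77.8 - 12.4327 = 65.37 F

65.37 F


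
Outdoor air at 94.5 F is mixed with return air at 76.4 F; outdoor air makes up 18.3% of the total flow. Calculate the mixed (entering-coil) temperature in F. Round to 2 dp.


T_mix = 76.4 + (18.3/100)*(94.5-76.4) = 79.71 F

79.71 F


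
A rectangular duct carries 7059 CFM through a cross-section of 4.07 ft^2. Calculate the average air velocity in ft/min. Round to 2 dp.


V = 7059 / 4.07 = 1734.40 ft/min

1734.40 ft/min


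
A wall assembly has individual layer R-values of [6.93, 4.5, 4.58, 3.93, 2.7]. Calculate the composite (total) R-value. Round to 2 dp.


R_total = 6.93 + 4.5 + 4.58 + 3.93 + 2.7 = 22.64

22.64


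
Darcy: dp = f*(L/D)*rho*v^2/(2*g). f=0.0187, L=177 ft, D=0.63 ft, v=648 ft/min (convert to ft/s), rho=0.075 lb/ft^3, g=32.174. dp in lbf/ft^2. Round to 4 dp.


v_fps = 648/60 = 10.8 ft/s
dp = 0.0187*(177/0.63)*0.075*10.8^2/(2*32.174) = 0.7142 lbf/ft^2

0.7142 lbf/ft^2


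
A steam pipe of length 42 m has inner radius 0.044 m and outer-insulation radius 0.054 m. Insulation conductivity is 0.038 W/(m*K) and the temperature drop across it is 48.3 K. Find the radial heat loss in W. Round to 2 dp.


Q = 2*pi*0.038*42*48.3/ln(0.054/0.044) = 2365.06 W

2365.06 W


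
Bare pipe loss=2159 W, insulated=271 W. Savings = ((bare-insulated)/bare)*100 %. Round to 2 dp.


Savings = ((2159-271)/2159)*100 = 87.45 %

87.45 %


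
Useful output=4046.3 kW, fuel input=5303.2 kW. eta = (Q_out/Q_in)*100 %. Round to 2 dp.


eta = (4046.3/5303.2)*100 = 76.30 %

76.30 %


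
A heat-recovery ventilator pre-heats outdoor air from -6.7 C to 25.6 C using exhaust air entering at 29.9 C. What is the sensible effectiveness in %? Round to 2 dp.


eff = (25.6-(-6.7))/(29.9-(-6.7))*100 = 88.25 %

88.25 %


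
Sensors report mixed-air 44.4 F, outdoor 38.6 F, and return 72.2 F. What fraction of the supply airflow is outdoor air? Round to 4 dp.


frac = (44.4 - 72.2) / (38.6 - 72.2) = 0.8274

0.8274


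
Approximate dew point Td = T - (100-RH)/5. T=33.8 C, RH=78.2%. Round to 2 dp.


Td = 33.8 - (100-78.2)/5 = 29.44 C

29.44 C


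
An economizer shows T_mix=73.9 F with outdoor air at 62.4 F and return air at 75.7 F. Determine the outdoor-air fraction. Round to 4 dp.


frac = (73.9 - 75.7) / (62.4 - 75.7) = 0.1353

0.1353


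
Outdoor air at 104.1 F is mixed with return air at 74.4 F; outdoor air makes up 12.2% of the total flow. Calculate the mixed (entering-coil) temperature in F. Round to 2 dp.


T_mix = 74.4 + (12.2/100)*(104.1-74.4) = 78.02 F

78.02 F


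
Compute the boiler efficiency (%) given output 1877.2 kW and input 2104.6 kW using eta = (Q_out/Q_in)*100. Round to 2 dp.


eta = (1877.2/2104.6)*100 = 89.20 %

89.20 %


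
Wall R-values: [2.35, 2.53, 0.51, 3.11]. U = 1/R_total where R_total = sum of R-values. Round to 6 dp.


R_total = 2.35 + 2.53 + 0.51 + 3.11 = 8.50
U = 1/8.50 = 0.117647

0.117647


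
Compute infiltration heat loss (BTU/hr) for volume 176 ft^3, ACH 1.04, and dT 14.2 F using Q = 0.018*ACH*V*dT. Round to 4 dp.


Q = 0.018 * 1.04 * 176 * 14.2 = 46.7850 BTU/hr

46.7850 BTU/hr


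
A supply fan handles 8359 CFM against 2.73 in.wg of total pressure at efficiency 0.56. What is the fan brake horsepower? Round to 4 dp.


BHP = 8359 * 2.73 / (6356 * 0.56) = 6.4113 hp

6.4113 hp


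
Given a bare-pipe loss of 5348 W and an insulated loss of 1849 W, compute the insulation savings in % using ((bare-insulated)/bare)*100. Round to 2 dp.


Savings = ((5348-1849)/5348)*100 = 65.43 %

65.43 %


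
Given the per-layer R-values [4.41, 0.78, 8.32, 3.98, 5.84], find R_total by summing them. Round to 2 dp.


R_total = 4.41 + 0.78 + 8.32 + 3.98 + 5.84 = 23.33

23.33


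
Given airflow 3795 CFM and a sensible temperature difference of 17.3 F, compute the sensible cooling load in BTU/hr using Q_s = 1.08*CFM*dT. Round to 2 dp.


Q = 1.08 * 3795 * 17.3 = 70905.78 BTU/hr

70905.78 BTU/hr


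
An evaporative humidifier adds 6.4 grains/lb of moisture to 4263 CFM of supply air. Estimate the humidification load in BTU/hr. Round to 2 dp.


Q = 0.68 * 4263 * 6.4 = 18552.58 BTU/hr

18552.58 BTU/hr


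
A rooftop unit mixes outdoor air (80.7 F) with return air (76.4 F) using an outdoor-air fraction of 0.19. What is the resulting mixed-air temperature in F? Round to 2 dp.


T_mix = 0.19*80.7 + 0.81*76.4 = 77.22 F

77.22 F


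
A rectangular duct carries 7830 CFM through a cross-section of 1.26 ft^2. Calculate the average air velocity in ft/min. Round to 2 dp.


V = 7830 / 1.26 = 6214.29 ft/min

6214.29 ft/min


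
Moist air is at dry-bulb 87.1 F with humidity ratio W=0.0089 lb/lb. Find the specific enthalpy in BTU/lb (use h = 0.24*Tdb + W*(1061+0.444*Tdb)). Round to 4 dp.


h = 0.24*87.1 + 0.0089*(1061+0.444*87.1) = 30.6911 BTU/lb

30.6911 BTU/lb


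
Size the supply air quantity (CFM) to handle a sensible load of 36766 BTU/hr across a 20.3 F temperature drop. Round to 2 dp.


CFM = 36766 / (1.08 * 20.3) = 1676.98

1676.98 CFM


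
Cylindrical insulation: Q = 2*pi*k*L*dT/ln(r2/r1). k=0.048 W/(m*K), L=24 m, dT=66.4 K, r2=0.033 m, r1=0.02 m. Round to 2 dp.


Q = 2*pi*0.048*24*66.4/ln(0.033/0.02) = 959.75 W

959.75 W


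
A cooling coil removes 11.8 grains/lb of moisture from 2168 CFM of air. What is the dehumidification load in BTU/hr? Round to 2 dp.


Q = 0.68 * 2168 * 11.8 = 17396.03 BTU/hr

17396.03 BTU/hr


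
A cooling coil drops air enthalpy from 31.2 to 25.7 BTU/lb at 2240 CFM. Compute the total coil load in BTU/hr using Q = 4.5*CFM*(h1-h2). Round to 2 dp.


Q = 4.5 * 2240 * (31.2 - 25.7) = 55440.00 BTU/hr

55440.00 BTU/hr


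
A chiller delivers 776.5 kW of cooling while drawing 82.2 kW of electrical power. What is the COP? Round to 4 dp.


COP = 776.5 / 82.2 = 9.4465

9.4465


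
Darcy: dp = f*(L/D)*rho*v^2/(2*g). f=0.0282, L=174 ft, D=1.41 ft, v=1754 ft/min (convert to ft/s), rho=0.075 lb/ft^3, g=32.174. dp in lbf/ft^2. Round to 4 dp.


v_fps = 1754/60 = 29.2333 ft/s
dp = 0.0282*(174/1.41)*0.075*29.2333^2/(2*32.174) = 3.4663 lbf/ft^2

3.4663 lbf/ft^2


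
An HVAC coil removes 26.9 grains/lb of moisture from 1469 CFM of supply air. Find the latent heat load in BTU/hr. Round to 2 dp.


Q = 0.68 * 1469 * 26.9 = 26870.95 BTU/hr

26870.95 BTU/hr


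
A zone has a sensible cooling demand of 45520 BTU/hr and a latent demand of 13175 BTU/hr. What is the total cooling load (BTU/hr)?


Qt = 45520 + 13175 = 58695 BTU/hr

58695 BTU/hr


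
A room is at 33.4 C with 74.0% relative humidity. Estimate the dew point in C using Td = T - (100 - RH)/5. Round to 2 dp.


Td = 33.4 - (100-74.0)/5 = 28.20 C

28.20 C


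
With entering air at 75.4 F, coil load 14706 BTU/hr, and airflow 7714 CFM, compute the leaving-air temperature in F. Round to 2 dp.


dT = 14706/(1.08*7714) = 1.7652
T_leave = 75.4 - 1.7652 = 73.63 F

73.63 F


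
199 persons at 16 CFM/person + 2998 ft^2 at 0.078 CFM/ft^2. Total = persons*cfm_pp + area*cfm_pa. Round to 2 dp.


Total = 199*16 + 2998*0.078 = 3417.84 CFM

3417.84 CFM


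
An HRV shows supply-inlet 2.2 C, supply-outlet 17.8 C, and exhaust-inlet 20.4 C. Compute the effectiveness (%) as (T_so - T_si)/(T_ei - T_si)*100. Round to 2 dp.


eff = (17.8-2.2)/(20.4-2.2)*100 = 85.71 %

85.71 %


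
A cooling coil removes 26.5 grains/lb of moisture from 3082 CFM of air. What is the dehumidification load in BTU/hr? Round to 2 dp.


Q = 0.68 * 3082 * 26.5 = 55537.64 BTU/hr

55537.64 BTU/hr


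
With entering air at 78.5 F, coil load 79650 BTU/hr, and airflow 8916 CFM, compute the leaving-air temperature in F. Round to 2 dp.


dT = 79650/(1.08*8916) = 8.2716
T_leave = 78.5 - 8.2716 = 70.23 F

70.23 F


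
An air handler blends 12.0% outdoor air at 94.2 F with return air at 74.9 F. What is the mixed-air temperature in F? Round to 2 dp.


T_mix = 74.9 + (12.0/100)*(94.2-74.9) = 77.22 F

77.22 F


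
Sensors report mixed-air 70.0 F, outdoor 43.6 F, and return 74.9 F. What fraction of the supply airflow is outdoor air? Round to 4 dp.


frac = (70.0 - 74.9) / (43.6 - 74.9) = 0.1565

0.1565


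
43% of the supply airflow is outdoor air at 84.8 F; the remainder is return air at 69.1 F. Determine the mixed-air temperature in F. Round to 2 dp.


T_mix = 0.43*84.8 + 0.57*69.1 = 75.85 F

75.85 F


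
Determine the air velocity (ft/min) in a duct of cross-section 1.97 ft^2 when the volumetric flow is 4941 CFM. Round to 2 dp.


V = 4941 / 1.97 = 2508.12 ft/min

2508.12 ft/min


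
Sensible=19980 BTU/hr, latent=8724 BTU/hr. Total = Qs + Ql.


Qt = 19980 + 8724 = 28704 BTU/hr

28704 BTU/hr


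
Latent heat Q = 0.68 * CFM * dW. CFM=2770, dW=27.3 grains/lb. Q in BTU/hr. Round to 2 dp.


Q = 0.68 * 2770 * 27.3 = 51422.28 BTU/hr

51422.28 BTU/hr


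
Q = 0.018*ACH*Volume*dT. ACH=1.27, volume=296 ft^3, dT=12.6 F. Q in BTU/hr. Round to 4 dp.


Q = 0.018 * 1.27 * 296 * 12.6 = 85.2587 BTU/hr

85.2587 BTU/hr


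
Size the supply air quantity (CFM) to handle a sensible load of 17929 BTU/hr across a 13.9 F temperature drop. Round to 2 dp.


CFM = 17929 / (1.08 * 13.9) = 1194.31

1194.31 CFM


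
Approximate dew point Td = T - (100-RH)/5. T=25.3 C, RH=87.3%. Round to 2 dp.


Td = 25.3 - (100-87.3)/5 = 22.76 C

22.76 C


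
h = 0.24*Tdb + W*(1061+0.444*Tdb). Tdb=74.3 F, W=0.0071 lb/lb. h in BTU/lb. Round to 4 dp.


h = 0.24*74.3 + 0.0071*(1061+0.444*74.3) = 25.5993 BTU/lb

25.5993 BTU/lb


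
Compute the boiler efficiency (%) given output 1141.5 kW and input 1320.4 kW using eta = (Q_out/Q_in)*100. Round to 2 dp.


eta = (1141.5/1320.4)*100 = 86.45 %

86.45 %


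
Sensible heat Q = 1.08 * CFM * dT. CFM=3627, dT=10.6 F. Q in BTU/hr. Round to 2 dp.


Q = 1.08 * 3627 * 10.6 = 41521.90 BTU/hr

41521.90 BTU/hr


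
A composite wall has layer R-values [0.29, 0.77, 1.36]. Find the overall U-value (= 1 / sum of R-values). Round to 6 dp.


R_total = 0.29 + 0.77 + 1.36 = 2.42
U = 1/2.42 = 0.413223

0.413223


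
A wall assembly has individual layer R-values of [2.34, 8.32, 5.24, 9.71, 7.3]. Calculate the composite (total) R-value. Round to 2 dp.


R_total = 2.34 + 8.32 + 5.24 + 9.71 + 7.3 = 32.91

32.91


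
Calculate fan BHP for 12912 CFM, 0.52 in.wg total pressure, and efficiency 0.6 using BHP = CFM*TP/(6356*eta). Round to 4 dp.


BHP = 12912 * 0.52 / (6356 * 0.6) = 1.7606 hp

1.7606 hp


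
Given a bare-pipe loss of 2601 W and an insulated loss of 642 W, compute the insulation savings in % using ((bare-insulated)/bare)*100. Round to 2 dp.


Savings = ((2601-642)/2601)*100 = 75.32 %

75.32 %


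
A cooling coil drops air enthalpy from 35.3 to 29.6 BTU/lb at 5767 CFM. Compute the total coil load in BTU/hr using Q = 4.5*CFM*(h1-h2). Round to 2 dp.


Q = 4.5 * 5767 * (35.3 - 29.6) = 147923.55 BTU/hr

147923.55 BTU/hr


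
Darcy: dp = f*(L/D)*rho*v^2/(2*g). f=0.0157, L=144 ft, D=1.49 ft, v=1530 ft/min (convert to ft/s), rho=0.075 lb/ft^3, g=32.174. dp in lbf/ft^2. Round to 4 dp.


v_fps = 1530/60 = 25.5 ft/s
dp = 0.0157*(144/1.49)*0.075*25.5^2/(2*32.174) = 1.1500 lbf/ft^2

1.1500 lbf/ft^2


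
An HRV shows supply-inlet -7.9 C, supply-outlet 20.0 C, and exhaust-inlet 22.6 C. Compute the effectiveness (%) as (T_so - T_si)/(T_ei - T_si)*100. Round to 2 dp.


eff = (20.0-(-7.9))/(22.6-(-7.9))*100 = 91.48 %

91.48 %


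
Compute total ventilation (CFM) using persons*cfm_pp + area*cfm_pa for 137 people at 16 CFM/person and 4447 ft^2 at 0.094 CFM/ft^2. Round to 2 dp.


Total = 137*16 + 4447*0.094 = 2610.02 CFM

2610.02 CFM


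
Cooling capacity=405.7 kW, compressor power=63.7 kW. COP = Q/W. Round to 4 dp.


COP = 405.7 / 63.7 = 6.3689

6.3689


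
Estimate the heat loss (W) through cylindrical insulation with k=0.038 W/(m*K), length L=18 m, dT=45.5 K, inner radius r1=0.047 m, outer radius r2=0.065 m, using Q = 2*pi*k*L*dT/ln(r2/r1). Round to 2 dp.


Q = 2*pi*0.038*18*45.5/ln(0.065/0.047) = 603.09 W

603.09 W


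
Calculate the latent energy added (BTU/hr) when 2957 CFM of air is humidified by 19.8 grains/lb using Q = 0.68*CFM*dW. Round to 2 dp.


Q = 0.68 * 2957 * 19.8 = 39813.05 BTU/hr

39813.05 BTU/hr


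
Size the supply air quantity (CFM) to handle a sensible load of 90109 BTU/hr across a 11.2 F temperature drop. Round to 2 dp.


CFM = 90109 / (1.08 * 11.2) = 7449.49

7449.49 CFM


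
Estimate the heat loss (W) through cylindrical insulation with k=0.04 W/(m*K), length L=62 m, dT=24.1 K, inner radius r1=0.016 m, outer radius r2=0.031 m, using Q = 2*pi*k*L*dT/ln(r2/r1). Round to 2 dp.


Q = 2*pi*0.04*62*24.1/ln(0.031/0.016) = 567.79 W

567.79 W


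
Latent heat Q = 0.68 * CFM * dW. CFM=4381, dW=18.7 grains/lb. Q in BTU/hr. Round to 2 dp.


Q = 0.68 * 4381 * 18.7 = 55708.80 BTU/hr

55708.80 BTU/hr


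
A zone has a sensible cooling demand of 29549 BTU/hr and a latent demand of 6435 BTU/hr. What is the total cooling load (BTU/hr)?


Qt = 29549 + 6435 = 35984 BTU/hr

35984 BTU/hr


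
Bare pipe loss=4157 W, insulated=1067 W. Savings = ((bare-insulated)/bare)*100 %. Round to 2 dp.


Savings = ((4157-1067)/4157)*100 = 74.33 %

74.33 %


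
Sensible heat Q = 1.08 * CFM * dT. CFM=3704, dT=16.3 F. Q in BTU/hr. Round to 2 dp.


Q = 1.08 * 3704 * 16.3 = 65205.22 BTU/hr

65205.22 BTU/hr


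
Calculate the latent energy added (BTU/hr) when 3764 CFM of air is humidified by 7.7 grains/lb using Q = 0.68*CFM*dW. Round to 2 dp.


Q = 0.68 * 3764 * 7.7 = 19708.30 BTU/hr

19708.30 BTU/hr


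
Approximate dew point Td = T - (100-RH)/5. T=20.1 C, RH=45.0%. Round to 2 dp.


Td = 20.1 - (100-45.0)/5 = 9.10 C

9.10 C


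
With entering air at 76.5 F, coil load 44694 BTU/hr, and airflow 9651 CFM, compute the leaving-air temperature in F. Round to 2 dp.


dT = 44694/(1.08*9651) = 4.2880
T_leave = 76.5 - 4.2880 = 72.21 F

72.21 F


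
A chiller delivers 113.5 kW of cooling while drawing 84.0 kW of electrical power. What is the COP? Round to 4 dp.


COP = 113.5 / 84.0 = 1.3512

1.3512


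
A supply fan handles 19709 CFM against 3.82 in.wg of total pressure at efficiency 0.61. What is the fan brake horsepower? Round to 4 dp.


BHP = 19709 * 3.82 / (6356 * 0.61) = 19.4184 hp

19.4184 hp


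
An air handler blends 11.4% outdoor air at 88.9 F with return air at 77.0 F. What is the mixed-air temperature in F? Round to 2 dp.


T_mix = 77.0 + (11.4/100)*(88.9-77.0) = 78.36 F

78.36 F


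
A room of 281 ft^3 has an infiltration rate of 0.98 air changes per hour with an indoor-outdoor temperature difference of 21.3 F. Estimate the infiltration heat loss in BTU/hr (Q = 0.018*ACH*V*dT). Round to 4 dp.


Q = 0.018 * 0.98 * 281 * 21.3 = 105.5807 BTU/hr

105.5807 BTU/hr


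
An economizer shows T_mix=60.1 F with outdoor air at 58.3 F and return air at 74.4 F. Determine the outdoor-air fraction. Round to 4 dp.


frac = (60.1 - 74.4) / (58.3 - 74.4) = 0.8882

0.8882


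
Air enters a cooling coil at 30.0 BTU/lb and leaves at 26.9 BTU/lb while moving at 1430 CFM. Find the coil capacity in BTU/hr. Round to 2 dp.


Q = 4.5 * 1430 * (30.0 - 26.9) = 19948.50 BTU/hr

19948.50 BTU/hr


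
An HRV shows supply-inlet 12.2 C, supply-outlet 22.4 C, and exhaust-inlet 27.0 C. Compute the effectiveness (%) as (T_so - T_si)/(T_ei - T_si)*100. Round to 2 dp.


eff = (22.4-12.2)/(27.0-12.2)*100 = 68.92 %

68.92 %


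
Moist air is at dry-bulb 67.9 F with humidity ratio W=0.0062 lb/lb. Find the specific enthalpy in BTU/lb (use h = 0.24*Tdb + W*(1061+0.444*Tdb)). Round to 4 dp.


h = 0.24*67.9 + 0.0062*(1061+0.444*67.9) = 23.0611 BTU/lb

23.0611 BTU/lb


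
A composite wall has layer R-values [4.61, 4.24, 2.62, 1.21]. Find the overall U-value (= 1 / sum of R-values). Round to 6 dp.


R_total = 4.61 + 4.24 + 2.62 + 1.21 = 12.68
U = 1/12.68 = 0.078864

0.078864


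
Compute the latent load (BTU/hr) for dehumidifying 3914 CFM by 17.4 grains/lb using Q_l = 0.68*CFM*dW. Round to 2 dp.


Q = 0.68 * 3914 * 17.4 = 46310.45 BTU/hr

46310.45 BTU/hr


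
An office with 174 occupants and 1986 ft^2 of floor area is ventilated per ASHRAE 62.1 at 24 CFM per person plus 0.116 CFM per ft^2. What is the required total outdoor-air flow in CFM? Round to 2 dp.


Total = 174*24 + 1986*0.116 = 4406.38 CFM

4406.38 CFM


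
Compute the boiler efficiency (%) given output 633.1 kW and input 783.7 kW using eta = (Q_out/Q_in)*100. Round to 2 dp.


eta = (633.1/783.7)*100 = 80.78 %

80.78 %


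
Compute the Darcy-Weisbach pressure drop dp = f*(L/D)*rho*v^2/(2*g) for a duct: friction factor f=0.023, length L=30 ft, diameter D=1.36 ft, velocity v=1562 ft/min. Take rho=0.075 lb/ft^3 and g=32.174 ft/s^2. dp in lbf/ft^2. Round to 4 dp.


v_fps = 1562/60 = 26.0333 ft/s
dp = 0.023*(30/1.36)*0.075*26.0333^2/(2*32.174) = 0.4008 lbf/ft^2

0.4008 lbf/ft^2
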